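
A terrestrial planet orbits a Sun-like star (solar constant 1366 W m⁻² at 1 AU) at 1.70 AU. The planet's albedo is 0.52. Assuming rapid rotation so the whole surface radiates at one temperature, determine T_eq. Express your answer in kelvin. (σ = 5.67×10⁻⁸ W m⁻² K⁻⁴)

Flux at 1.70 AU: S = 1366/1.70² = 473 W m⁻².
Energy balance: absorbed = emitted ⇒ πR²·S(1−A) = 4πR²·σT_eq⁴, so T_eq⁴ = S(1−A)/(4σ).
T_eq = [473 × 0.48 / (4 × 5.67×10⁻⁸)]^(1/4) = (1.00×10⁹)^(1/4) = 178 K.

T_eq ≈ 178 K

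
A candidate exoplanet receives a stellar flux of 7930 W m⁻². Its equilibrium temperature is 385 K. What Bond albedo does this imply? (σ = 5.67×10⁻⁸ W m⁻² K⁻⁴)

From T_eq⁴ = S(1−A)/(4σ): 1−A = 4σT_eq⁴/S.
1−A = 4 × 5.67×10⁻⁸ × (385)⁴ / 7930 = 0.628.

A ≈ 0.37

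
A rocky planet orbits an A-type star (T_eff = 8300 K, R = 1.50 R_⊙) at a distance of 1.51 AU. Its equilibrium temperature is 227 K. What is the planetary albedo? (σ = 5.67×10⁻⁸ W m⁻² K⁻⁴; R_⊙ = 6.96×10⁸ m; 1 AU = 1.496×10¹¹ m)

R_⋆ = 1.50 × 6.96×10⁸ = 1.04×10⁹ m.
d = 1.51 AU = 2.26×10¹¹ m.
L = 4πR_⋆²σT_⋆⁴ = 4π(1.04×10⁹)² × 5.67×10⁻⁸ × (8300)⁴ = 3.69×10²⁷ W.
S = L/(4πd²) = 5750 W m⁻².
From T_eq⁴ = S(1−A)/(4σ): 1−A = 4σT_eq⁴/S.
1−A = 4 × 5.67×10⁻⁸ × (227)⁴ / 5750 = 0.105.

A ≈ 0.90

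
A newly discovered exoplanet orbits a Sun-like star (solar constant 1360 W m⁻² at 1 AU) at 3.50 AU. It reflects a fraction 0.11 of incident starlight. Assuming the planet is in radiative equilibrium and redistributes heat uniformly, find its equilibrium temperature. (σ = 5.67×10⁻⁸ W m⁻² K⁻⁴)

Flux at 3.50 AU: S = 1360/3.50² = 111 W m⁻².
Energy balance: absorbed = emitted ⇒ πR²·S(1−A) = 4πR²·σT_eq⁴, so T_eq⁴ = S(1−A)/(4σ).
T_eq = [111 × 0.89 / (4 × 5.67×10⁻⁸)]^(1/4) = (4.36×10⁸)^(1/4) = 144 K.

T_eq ≈ 144 K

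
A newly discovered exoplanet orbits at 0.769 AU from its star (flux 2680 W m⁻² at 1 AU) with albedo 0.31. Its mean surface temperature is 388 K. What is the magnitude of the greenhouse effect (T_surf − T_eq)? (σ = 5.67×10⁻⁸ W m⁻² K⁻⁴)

S = 2680/0.769² = 4532 W m⁻².
T_eq = [S(1−A)/(4σ)]^(1/4) = [4532×0.69/(4×5.67×10⁻⁸)]^(1/4) = 342.7 K.
ΔT = T_surf − T_eq = 388 − 342.7.

ΔT ≈ 45.3 K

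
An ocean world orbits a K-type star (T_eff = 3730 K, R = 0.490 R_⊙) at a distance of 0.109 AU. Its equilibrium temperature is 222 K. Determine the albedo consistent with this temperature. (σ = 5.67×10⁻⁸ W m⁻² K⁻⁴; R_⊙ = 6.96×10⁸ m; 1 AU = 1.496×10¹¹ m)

R_⋆ = 0.490 × 6.96×10⁸ = 3.41×10⁸ m.
d = 0.109 AU = 1.63×10¹⁰ m.
L = 4πR_⋆²σT_⋆⁴ = 4π(3.41×10⁸)² × 5.67×10⁻⁸ × (3730)⁴ = 1.60×10²⁵ W.
S = L/(4πd²) = 4800 W m⁻².
From T_eq⁴ = S(1−A)/(4σ): 1−A = 4σT_eq⁴/S.
1−A = 4 × 5.67×10⁻⁸ × (222)⁴ / 4800 = 0.115.

A ≈ 0.89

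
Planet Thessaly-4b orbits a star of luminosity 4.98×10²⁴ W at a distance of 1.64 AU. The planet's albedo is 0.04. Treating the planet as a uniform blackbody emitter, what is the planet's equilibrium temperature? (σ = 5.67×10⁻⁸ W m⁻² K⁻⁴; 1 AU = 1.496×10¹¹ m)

d = 1.64 AU = 2.45×10¹¹ m.
Flux: S = L/(4πd²) = 4.98×10²⁴/(4π×(2.45×10¹¹)²) = 6.58 W m⁻².
Energy balance: absorbed = emitted ⇒ πR²·S(1−A) = 4πR²·σT_eq⁴, so T_eq⁴ = S(1−A)/(4σ).
T_eq = [6.58 × 0.96 / (4 × 5.67×10⁻⁸)]^(1/4) = (2.79×10⁷)^(1/4) = 72.7 K.

T_eq ≈ 72.7 K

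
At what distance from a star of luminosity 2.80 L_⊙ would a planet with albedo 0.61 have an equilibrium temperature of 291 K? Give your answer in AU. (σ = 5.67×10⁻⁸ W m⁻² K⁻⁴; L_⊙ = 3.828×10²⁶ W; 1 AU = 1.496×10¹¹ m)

L = 2.80 × 3.828×10²⁶ = 1.07×10²⁷ W.
From T_eq⁴ = L(1−A)/(16πσd²): d = √[L(1−A)/(16πσT_eq⁴)].
d = √[1.07×10²⁷ × 0.39 / (16π × 5.67×10⁻⁸ × (291)⁴)] = 1.43×10¹¹ m = 0.956 AU.

d ≈ 0.956 AU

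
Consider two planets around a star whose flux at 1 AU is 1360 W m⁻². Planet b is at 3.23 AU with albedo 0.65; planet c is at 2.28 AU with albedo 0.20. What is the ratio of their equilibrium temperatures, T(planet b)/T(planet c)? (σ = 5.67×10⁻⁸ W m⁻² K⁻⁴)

T₁/T₂ ≈ 0.683

T_eq = [S₀(1−A)/(4σd²)]^(1/4), so T ∝ (1−A)^(1/4) / √d.
T₁ = [1360×0.35/(4×5.67×10⁻⁸×3.23²)]^(1/4) = 119.09 K.
T₂ = [1360×0.80/(4×5.67×10⁻⁸×2.28²)]^(1/4) = 174.29 K.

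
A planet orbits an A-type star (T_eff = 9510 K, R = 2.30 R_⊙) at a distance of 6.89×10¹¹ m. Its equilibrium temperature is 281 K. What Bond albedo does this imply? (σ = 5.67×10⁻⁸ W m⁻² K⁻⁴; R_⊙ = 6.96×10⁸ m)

R_⋆ = 2.30 × 6.96×10⁸ = 1.60×10⁹ m.
L = 4πR_⋆²σT_⋆⁴ = 4π(1.60×10⁹)² × 5.67×10⁻⁸ × (9510)⁴ = 1.49×10²⁸ W.
S = L/(4πd²) = 2500 W m⁻².
From T_eq⁴ = S(1−A)/(4σ): 1−A = 4σT_eq⁴/S.
1−A = 4 × 5.67×10⁻⁸ × (281)⁴ / 2500 = 0.565.

A ≈ 0.44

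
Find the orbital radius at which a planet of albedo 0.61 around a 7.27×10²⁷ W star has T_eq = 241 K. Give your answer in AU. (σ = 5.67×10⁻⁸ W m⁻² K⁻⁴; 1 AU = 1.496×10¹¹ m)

d ≈ 3.63 AU

From T_eq⁴ = L(1−A)/(16πσd²): d = √[L(1−A)/(16πσT_eq⁴)].
d = √[7.27×10²⁷ × 0.39 / (16π × 5.67×10⁻⁸ × (241)⁴)] = 5.43×10¹¹ m = 3.63 AU.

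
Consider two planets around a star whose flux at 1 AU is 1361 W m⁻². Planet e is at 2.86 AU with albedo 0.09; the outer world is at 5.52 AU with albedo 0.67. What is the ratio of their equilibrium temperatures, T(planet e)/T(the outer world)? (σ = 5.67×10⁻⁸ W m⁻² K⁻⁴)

T₁/T₂ ≈ 1.790

T_eq = [S₀(1−A)/(4σd²)]^(1/4), so T ∝ (1−A)^(1/4) / √d.
T₁ = [1361×0.91/(4×5.67×10⁻⁸×2.86²)]^(1/4) = 160.74 K.
T₂ = [1361×0.33/(4×5.67×10⁻⁸×5.52²)]^(1/4) = 89.79 K.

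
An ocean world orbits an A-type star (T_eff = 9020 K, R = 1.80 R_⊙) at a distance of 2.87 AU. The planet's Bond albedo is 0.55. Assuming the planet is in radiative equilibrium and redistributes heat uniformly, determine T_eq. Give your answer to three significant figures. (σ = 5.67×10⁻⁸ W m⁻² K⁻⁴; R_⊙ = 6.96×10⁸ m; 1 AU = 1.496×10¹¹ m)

R_⋆ = 1.80 × 6.96×10⁸ = 1.25×10⁹ m.
d = 2.87 AU = 4.29×10¹¹ m.
L = 4πR_⋆²σT_⋆⁴ = 4π(1.25×10⁹)² × 5.67×10⁻⁸ × (9020)⁴ = 7.40×10²⁷ W.
S = L/(4πd²) = 3200 W m⁻².
Energy balance: absorbed = emitted ⇒ πR²·S(1−A) = 4πR²·σT_eq⁴, so T_eq⁴ = S(1−A)/(4σ).
T_eq = [3200 × 0.45 / (4 × 5.67×10⁻⁸)]^(1/4) = (6.34×10⁹)^(1/4) = 282 K.

T_eq ≈ 282 K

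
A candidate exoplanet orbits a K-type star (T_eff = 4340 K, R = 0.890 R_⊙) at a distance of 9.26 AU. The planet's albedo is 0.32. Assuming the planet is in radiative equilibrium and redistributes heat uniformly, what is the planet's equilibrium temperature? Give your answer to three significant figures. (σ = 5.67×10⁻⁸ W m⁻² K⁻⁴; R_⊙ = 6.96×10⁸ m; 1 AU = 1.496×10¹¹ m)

R_⋆ = 0.890 × 6.96×10⁸ = 6.19×10⁸ m.
d = 9.26 AU = 1.39×10¹² m.
L = 4πR_⋆²σT_⋆⁴ = 4π(6.19×10⁸)² × 5.67×10⁻⁸ × (4340)⁴ = 9.70×10²⁵ W.
S = L/(4πd²) = 4.02 W m⁻².
Energy balance: absorbed = emitted ⇒ πR²·S(1−A) = 4πR²·σT_eq⁴, so T_eq⁴ = S(1−A)/(4σ).
T_eq = [4.02 × 0.68 / (4 × 5.67×10⁻⁸)]^(1/4) = (1.21×10⁷)^(1/4) = 58.9 K.

T_eq ≈ 58.9 K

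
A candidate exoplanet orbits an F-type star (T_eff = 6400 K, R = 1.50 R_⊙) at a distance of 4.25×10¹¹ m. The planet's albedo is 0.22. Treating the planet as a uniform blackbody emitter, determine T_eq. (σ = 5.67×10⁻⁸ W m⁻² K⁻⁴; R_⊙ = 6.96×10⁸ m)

R_⋆ = 1.50 × 6.96×10⁸ = 1.04×10⁹ m.
L = 4πR_⋆²σT_⋆⁴ = 4π(1.04×10⁹)² × 5.67×10⁻⁸ × (6400)⁴ = 1.30×10²⁷ W.
S = L/(4πd²) = 574 W m⁻².
Energy balance: absorbed = emitted ⇒ πR²·S(1−A) = 4πR²·σT_eq⁴, so T_eq⁴ = S(1−A)/(4σ).
T_eq = [574 × 0.78 / (4 × 5.67×10⁻⁸)]^(1/4) = (1.97×10⁹)^(1/4) = 211 K.

T_eq ≈ 211 K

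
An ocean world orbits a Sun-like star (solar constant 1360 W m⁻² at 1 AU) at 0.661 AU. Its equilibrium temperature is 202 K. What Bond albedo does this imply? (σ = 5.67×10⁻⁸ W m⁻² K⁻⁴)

A ≈ 0.88

Flux at 0.661 AU: S = 1360/0.661² = 3110 W m⁻².
From T_eq⁴ = S(1−A)/(4σ): 1−A = 4σT_eq⁴/S.
1−A = 4 × 5.67×10⁻⁸ × (202)⁴ / 3110 = 0.121.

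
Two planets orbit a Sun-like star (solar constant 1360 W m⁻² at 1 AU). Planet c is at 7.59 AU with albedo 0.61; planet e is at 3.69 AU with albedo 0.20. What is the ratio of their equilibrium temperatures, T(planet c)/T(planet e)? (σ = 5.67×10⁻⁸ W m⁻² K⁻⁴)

T_eq = [S₀(1−A)/(4σd²)]^(1/4), so T ∝ (1−A)^(1/4) / √d.
T₁ = [1360×0.39/(4×5.67×10⁻⁸×7.59²)]^(1/4) = 79.82 K.
T₂ = [1360×0.80/(4×5.67×10⁻⁸×3.69²)]^(1/4) = 137.00 K.

T₁/T₂ ≈ 0.583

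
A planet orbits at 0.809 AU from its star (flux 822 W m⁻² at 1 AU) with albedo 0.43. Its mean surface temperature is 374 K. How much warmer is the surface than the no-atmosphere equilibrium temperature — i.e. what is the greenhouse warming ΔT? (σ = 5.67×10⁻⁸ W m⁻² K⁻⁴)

ΔT ≈ 137.0 K

S = 822/0.809² = 1256 W m⁻².
T_eq = [S(1−A)/(4σ)]^(1/4) = [1256×0.57/(4×5.67×10⁻⁸)]^(1/4) = 237.0 K.
ΔT = T_surf − T_eq = 374 − 237.0.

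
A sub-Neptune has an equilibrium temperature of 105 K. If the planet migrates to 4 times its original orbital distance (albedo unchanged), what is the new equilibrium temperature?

T_eq ∝ L^(1/4) · d^(−1/2).
T′ = 105 / 4^(1/2) = 52.5 K.

T_eq ≈ 52.5 K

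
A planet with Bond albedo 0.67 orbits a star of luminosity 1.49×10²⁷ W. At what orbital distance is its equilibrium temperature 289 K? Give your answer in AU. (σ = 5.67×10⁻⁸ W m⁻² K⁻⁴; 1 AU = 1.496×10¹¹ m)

From T_eq⁴ = L(1−A)/(16πσd²): d = √[L(1−A)/(16πσT_eq⁴)].
d = √[1.49×10²⁷ × 0.33 / (16π × 5.67×10⁻⁸ × (289)⁴)] = 1.57×10¹¹ m = 1.05 AU.

d ≈ 1.05 AU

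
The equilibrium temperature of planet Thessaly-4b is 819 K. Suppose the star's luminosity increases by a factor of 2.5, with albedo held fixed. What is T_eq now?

T_eq ∝ L^(1/4) · d^(−1/2).
T′ = 819 × 2.5^(1/4) = 1030 K.

T_eq ≈ 1030 K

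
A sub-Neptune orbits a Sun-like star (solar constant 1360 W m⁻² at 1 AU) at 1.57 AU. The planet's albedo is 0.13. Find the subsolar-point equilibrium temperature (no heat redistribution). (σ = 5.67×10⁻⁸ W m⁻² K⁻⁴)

T_ss ≈ 303 K

Flux at 1.57 AU: S = 1360/1.57² = 552 W m⁻².
At the subsolar point the surface absorbs S(1−A) and emits σT⁴ per unit area — no factor of 4, since only the local patch is in balance.
T = [552 × 0.87 / 5.67×10⁻⁸]^(1/4) = (8.47×10⁹)^(1/4) = 303 K.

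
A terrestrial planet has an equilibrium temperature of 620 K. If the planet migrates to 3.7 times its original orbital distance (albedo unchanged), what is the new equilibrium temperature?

T_eq ∝ L^(1/4) · d^(−1/2).
T′ = 620 / 3.7^(1/2) = 322 K.

T_eq ≈ 322 K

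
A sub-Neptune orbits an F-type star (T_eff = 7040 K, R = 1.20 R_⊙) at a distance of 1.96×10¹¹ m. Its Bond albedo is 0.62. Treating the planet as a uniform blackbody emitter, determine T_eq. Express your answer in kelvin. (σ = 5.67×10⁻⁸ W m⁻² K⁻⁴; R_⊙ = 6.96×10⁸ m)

R_⋆ = 1.20 × 6.96×10⁸ = 8.35×10⁸ m.
L = 4πR_⋆²σT_⋆⁴ = 4π(8.35×10⁸)² × 5.67×10⁻⁸ × (7040)⁴ = 1.22×10²⁷ W.
S = L/(4πd²) = 2530 W m⁻².
Energy balance: absorbed = emitted ⇒ πR²·S(1−A) = 4πR²·σT_eq⁴, so T_eq⁴ = S(1−A)/(4σ).
T_eq = [2530 × 0.38 / (4 × 5.67×10⁻⁸)]^(1/4) = (4.24×10⁹)^(1/4) = 255 K.

T_eq ≈ 255 K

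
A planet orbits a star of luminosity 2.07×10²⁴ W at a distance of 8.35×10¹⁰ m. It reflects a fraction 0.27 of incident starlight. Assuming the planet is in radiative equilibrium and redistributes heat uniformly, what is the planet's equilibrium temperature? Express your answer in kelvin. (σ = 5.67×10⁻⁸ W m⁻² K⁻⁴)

Flux: S = L/(4πd²) = 2.07×10²⁴/(4π×(8.35×10¹⁰)²) = 23.6 W m⁻².
Energy balance: absorbed = emitted ⇒ πR²·S(1−A) = 4πR²·σT_eq⁴, so T_eq⁴ = S(1−A)/(4σ).
T_eq = [23.6 × 0.73 / (4 × 5.67×10⁻⁸)]^(1/4) = (7.60×10⁷)^(1/4) = 93.4 K.

T_eq ≈ 93.4 K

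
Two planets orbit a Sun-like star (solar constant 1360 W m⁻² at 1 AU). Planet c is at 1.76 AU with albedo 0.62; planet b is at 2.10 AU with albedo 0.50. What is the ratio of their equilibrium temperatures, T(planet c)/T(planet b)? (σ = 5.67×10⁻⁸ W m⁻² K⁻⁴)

T₁/T₂ ≈ 1.020

T_eq = [S₀(1−A)/(4σd²)]^(1/4), so T ∝ (1−A)^(1/4) / √d.
T₁ = [1360×0.38/(4×5.67×10⁻⁸×1.76²)]^(1/4) = 164.69 K.
T₂ = [1360×0.50/(4×5.67×10⁻⁸×2.10²)]^(1/4) = 161.48 K.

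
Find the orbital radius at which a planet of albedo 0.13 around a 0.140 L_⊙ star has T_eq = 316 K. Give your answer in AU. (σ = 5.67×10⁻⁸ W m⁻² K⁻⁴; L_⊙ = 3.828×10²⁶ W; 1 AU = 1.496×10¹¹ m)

L = 0.140 × 3.828×10²⁶ = 5.36×10²⁵ W.
From T_eq⁴ = L(1−A)/(16πσd²): d = √[L(1−A)/(16πσT_eq⁴)].
d = √[5.36×10²⁵ × 0.87 / (16π × 5.67×10⁻⁸ × (316)⁴)] = 4.05×10¹⁰ m = 0.271 AU.

d ≈ 0.271 AU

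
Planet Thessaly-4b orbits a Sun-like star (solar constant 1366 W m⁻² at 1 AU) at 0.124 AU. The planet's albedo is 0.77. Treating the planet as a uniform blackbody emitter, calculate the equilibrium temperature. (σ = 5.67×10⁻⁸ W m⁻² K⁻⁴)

T_eq ≈ 548 K

Flux at 0.124 AU: S = 1366/0.124² = 8.88×10⁴ W m⁻².
Energy balance: absorbed = emitted ⇒ πR²·S(1−A) = 4πR²·σT_eq⁴, so T_eq⁴ = S(1−A)/(4σ).
T_eq = [8.88×10⁴ × 0.23 / (4 × 5.67×10⁻⁸)]^(1/4) = (9.01×10¹⁰)^(1/4) = 548 K.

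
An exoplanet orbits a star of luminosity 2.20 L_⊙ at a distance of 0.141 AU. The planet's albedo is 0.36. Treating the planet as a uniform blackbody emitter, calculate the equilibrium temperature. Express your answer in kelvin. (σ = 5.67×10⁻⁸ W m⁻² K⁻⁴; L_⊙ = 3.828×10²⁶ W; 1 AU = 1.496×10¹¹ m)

d = 0.141 AU = 2.11×10¹⁰ m.
L = 2.20 × 3.828×10²⁶ = 8.42×10²⁶ W.
Flux: S = L/(4πd²) = 8.42×10²⁶/(4π×(2.11×10¹⁰)²) = 1.51×10⁵ W m⁻².
Energy balance: absorbed = emitted ⇒ πR²·S(1−A) = 4πR²·σT_eq⁴, so T_eq⁴ = S(1−A)/(4σ).
T_eq = [1.51×10⁵ × 0.64 / (4 × 5.67×10⁻⁸)]^(1/4) = (4.25×10¹¹)^(1/4) = 807 K.

T_eq ≈ 807 K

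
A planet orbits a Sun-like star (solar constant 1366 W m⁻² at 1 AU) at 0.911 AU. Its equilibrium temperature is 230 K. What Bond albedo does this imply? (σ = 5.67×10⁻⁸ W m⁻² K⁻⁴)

Flux at 0.911 AU: S = 1366/0.911² = 1650 W m⁻².
From T_eq⁴ = S(1−A)/(4σ): 1−A = 4σT_eq⁴/S.
1−A = 4 × 5.67×10⁻⁸ × (230)⁴ / 1650 = 0.386.

A ≈ 0.61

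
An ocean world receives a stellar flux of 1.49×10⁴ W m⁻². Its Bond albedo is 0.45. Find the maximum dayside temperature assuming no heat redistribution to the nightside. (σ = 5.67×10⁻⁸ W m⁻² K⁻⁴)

With no redistribution each surface element balances locally: S(1−A) = σT⁴.
T = [1.49×10⁴ × 0.55 / 5.67×10⁻⁸]^(1/4) = (1.45×10¹¹)^(1/4) = 617 K.

T_ss ≈ 617 K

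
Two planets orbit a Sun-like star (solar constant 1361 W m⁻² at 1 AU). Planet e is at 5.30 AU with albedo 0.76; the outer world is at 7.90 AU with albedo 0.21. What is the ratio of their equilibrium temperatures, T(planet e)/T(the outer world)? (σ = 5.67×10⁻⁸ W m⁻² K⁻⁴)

T_eq = [S₀(1−A)/(4σd²)]^(1/4), so T ∝ (1−A)^(1/4) / √d.
T₁ = [1361×0.24/(4×5.67×10⁻⁸×5.30²)]^(1/4) = 84.62 K.
T₂ = [1361×0.79/(4×5.67×10⁻⁸×7.90²)]^(1/4) = 93.36 K.

T₁/T₂ ≈ 0.906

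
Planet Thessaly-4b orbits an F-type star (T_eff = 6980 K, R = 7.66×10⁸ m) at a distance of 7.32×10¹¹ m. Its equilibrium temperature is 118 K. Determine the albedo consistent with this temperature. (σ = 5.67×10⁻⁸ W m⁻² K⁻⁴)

L = 4πR_⋆²σT_⋆⁴ = 4π(7.66×10⁸)² × 5.67×10⁻⁸ × (6980)⁴ = 9.92×10²⁶ W.
S = L/(4πd²) = 147 W m⁻².
From T_eq⁴ = S(1−A)/(4σ): 1−A = 4σT_eq⁴/S.
1−A = 4 × 5.67×10⁻⁸ × (118)⁴ / 147 = 0.298.

A ≈ 0.70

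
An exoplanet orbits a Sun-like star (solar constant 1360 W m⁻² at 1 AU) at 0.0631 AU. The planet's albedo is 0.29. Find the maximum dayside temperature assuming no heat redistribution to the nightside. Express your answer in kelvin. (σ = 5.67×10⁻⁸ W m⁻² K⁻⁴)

Flux at 0.0631 AU: S = 1360/0.0631² = 3.42×10⁵ W m⁻².
With no redistribution each surface element balances locally: S(1−A) = σT⁴.
T = [3.42×10⁵ × 0.71 / 5.67×10⁻⁸]^(1/4) = (4.28×10¹²)^(1/4) = 1440 K.

T_ss ≈ 1440 K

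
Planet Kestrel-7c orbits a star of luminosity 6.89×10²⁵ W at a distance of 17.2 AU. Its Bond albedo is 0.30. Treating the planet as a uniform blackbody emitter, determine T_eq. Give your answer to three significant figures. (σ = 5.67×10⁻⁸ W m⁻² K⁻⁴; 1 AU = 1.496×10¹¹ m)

d = 17.2 AU = 2.57×10¹² m.
Flux: S = L/(4πd²) = 6.89×10²⁵/(4π×(2.57×10¹²)²) = 0.828 W m⁻².
Energy balance: absorbed = emitted ⇒ πR²·S(1−A) = 4πR²·σT_eq⁴, so T_eq⁴ = S(1−A)/(4σ).
T_eq = [0.828 × 0.70 / (4 × 5.67×10⁻⁸)]^(1/4) = (2.56×10⁶)^(1/4) = 40.0 K.

T_eq ≈ 40.0 K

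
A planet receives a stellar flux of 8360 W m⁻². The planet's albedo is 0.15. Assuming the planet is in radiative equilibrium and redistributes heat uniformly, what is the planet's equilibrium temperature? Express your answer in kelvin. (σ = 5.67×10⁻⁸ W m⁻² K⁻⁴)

Energy balance: absorbed = emitted ⇒ πR²·S(1−A) = 4πR²·σT_eq⁴, so T_eq⁴ = S(1−A)/(4σ).
T_eq = [8360 × 0.85 / (4 × 5.67×10⁻⁸)]^(1/4) = (3.13×10¹⁰)^(1/4) = 421 K.

T_eq ≈ 421 K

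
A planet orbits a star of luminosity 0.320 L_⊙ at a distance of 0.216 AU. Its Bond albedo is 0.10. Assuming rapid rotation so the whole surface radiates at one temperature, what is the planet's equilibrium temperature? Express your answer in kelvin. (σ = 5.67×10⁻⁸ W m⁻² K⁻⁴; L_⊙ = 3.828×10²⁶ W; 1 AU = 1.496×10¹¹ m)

d = 0.216 AU = 3.23×10¹⁰ m.
L = 0.320 × 3.828×10²⁶ = 1.22×10²⁶ W.
Flux: S = L/(4πd²) = 1.22×10²⁶/(4π×(3.23×10¹⁰)²) = 9340 W m⁻².
Energy balance: absorbed = emitted ⇒ πR²·S(1−A) = 4πR²·σT_eq⁴, so T_eq⁴ = S(1−A)/(4σ).
T_eq = [9340 × 0.90 / (4 × 5.67×10⁻⁸)]^(1/4) = (3.70×10¹⁰)^(1/4) = 439 K.

T_eq ≈ 439 K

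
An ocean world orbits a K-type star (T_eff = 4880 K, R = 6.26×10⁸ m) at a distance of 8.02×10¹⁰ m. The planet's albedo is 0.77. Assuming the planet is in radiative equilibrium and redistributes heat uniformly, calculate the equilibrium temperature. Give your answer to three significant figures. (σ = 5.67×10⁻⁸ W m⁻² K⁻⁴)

T_eq ≈ 211 K

L = 4πR_⋆²σT_⋆⁴ = 4π(6.26×10⁸)² × 5.67×10⁻⁸ × (4880)⁴ = 1.58×10²⁶ W.
S = L/(4πd²) = 1960 W m⁻².
Energy balance: absorbed = emitted ⇒ πR²·S(1−A) = 4πR²·σT_eq⁴, so T_eq⁴ = S(1−A)/(4σ).
T_eq = [1960 × 0.23 / (4 × 5.67×10⁻⁸)]^(1/4) = (1.99×10⁹)^(1/4) = 211 K.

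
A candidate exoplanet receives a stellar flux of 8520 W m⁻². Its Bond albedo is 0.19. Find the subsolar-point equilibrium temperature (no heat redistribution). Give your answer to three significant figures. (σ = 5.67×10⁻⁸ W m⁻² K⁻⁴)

At the subsolar point the surface absorbs S(1−A) and emits σT⁴ per unit area — no factor of 4, since only the local patch is in balance.
T = [8520 × 0.81 / 5.67×10⁻⁸]^(1/4) = (1.22×10¹¹)^(1/4) = 591 K.

T_ss ≈ 591 K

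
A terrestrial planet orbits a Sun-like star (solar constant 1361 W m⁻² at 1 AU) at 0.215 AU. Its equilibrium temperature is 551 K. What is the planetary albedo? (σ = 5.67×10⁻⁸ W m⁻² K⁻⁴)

Flux at 0.215 AU: S = 1361/0.215² = 2.94×10⁴ W m⁻².
From T_eq⁴ = S(1−A)/(4σ): 1−A = 4σT_eq⁴/S.
1−A = 4 × 5.67×10⁻⁸ × (551)⁴ / 2.94×10⁴ = 0.710.

A ≈ 0.29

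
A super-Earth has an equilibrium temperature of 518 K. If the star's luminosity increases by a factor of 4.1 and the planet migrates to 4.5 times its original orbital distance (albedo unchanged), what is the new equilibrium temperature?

T_eq ∝ L^(1/4) · d^(−1/2).
T′ = 518 × 4.1^(1/4) / 4.5^(1/2) = 347 K.

T_eq ≈ 347 K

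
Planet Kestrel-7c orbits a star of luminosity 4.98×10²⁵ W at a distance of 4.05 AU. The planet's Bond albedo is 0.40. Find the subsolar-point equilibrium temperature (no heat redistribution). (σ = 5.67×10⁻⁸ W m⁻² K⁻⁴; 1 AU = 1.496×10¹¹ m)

d = 4.05 AU = 6.06×10¹¹ m.
Flux: S = L/(4πd²) = 4.98×10²⁵/(4π×(6.06×10¹¹)²) = 10.8 W m⁻².
At the subsolar point the surface absorbs S(1−A) and emits σT⁴ per unit area — no factor of 4, since only the local patch is in balance.
T = [10.8 × 0.60 / 5.67×10⁻⁸]^(1/4) = (1.14×10⁸)^(1/4) = 103 K.

T_ss ≈ 103 K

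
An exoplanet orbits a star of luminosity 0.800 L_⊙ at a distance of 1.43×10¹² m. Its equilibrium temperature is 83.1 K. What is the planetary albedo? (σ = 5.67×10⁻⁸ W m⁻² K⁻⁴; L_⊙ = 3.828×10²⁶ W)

L = 0.800 × 3.828×10²⁶ = 3.06×10²⁶ W.
Flux: S = L/(4πd²) = 3.06×10²⁶/(4π×(1.43×10¹²)²) = 11.9 W m⁻².
From T_eq⁴ = S(1−A)/(4σ): 1−A = 4σT_eq⁴/S.
1−A = 4 × 5.67×10⁻⁸ × (83.1)⁴ / 11.9 = 0.908.

A ≈ 0.09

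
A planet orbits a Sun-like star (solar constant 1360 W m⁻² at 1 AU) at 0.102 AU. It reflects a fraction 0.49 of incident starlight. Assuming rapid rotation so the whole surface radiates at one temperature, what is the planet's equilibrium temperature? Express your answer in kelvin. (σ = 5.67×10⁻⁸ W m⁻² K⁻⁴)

T_eq ≈ 736 K

Flux at 0.102 AU: S = 1360/0.102² = 1.31×10⁵ W m⁻².
Energy balance: absorbed = emitted ⇒ πR²·S(1−A) = 4πR²·σT_eq⁴, so T_eq⁴ = S(1−A)/(4σ).
T_eq = [1.31×10⁵ × 0.51 / (4 × 5.67×10⁻⁸)]^(1/4) = (2.94×10¹¹)^(1/4) = 736 K.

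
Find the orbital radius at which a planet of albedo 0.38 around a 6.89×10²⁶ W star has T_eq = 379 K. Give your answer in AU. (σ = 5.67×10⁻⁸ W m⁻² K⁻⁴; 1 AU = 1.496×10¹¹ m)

From T_eq⁴ = L(1−A)/(16πσd²): d = √[L(1−A)/(16πσT_eq⁴)].
d = √[6.89×10²⁶ × 0.62 / (16π × 5.67×10⁻⁸ × (379)⁴)] = 8.52×10¹⁰ m = 0.570 AU.

d ≈ 0.570 AU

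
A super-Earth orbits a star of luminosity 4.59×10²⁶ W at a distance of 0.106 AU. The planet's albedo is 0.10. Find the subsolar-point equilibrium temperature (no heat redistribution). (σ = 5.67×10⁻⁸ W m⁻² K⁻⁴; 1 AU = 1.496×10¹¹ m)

T_ss ≈ 1230 K

d = 0.106 AU = 1.59×10¹⁰ m.
Flux: S = L/(4πd²) = 4.59×10²⁶/(4π×(1.59×10¹⁰)²) = 1.45×10⁵ W m⁻².
At the subsolar point the surface absorbs S(1−A) and emits σT⁴ per unit area — no factor of 4, since only the local patch is in balance.
T = [1.45×10⁵ × 0.90 / 5.67×10⁻⁸]^(1/4) = (2.31×10¹²)^(1/4) = 1230 K.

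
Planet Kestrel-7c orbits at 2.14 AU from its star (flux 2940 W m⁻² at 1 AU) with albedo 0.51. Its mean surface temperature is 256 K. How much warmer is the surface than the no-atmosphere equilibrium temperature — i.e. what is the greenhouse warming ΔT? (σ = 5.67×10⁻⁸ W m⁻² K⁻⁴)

S = 2940/2.14² = 642.0 W m⁻².
T_eq = [S(1−A)/(4σ)]^(1/4) = [642.0×0.49/(4×5.67×10⁻⁸)]^(1/4) = 193.0 K.
ΔT = T_surf − T_eq = 256 − 193.0.

ΔT ≈ 63.0 K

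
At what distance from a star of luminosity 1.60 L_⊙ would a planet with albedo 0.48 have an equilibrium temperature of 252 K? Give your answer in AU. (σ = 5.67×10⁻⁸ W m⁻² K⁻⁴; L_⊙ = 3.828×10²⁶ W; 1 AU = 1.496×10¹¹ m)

L = 1.60 × 3.828×10²⁶ = 6.12×10²⁶ W.
From T_eq⁴ = L(1−A)/(16πσd²): d = √[L(1−A)/(16πσT_eq⁴)].
d = √[6.12×10²⁶ × 0.52 / (16π × 5.67×10⁻⁸ × (252)⁴)] = 1.66×10¹¹ m = 1.11 AU.

d ≈ 1.11 AU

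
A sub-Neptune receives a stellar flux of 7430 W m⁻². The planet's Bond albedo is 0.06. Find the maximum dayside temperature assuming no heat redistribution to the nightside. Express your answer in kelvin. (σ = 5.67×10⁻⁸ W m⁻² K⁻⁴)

T_ss ≈ 592 K

With no redistribution each surface element balances locally: S(1−A) = σT⁴.
T = [7430 × 0.94 / 5.67×10⁻⁸]^(1/4) = (1.23×10¹¹)^(1/4) = 592 K.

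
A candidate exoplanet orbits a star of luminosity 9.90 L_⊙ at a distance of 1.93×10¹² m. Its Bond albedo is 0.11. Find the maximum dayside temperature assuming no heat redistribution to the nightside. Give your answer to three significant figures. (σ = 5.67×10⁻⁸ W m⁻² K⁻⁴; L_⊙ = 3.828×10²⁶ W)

L = 9.90 × 3.828×10²⁶ = 3.79×10²⁷ W.
Flux: S = L/(4πd²) = 3.79×10²⁷/(4π×(1.93×10¹²)²) = 81.0 W m⁻².
With no redistribution each surface element balances locally: S(1−A) = σT⁴.
T = [81.0 × 0.89 / 5.67×10⁻⁸]^(1/4) = (1.27×10⁹)^(1/4) = 189 K.

T_ss ≈ 189 K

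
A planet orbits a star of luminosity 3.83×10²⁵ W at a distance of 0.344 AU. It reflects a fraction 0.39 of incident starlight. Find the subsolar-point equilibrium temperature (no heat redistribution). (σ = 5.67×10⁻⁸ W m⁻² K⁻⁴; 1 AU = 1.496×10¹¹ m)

d = 0.344 AU = 5.15×10¹⁰ m.
Flux: S = L/(4πd²) = 3.83×10²⁵/(4π×(5.15×10¹⁰)²) = 1150 W m⁻².
At the subsolar point the surface absorbs S(1−A) and emits σT⁴ per unit area — no factor of 4, since only the local patch is in balance.
T = [1150 × 0.61 / 5.67×10⁻⁸]^(1/4) = (1.24×10¹⁰)^(1/4) = 334 K.

T_ss ≈ 334 K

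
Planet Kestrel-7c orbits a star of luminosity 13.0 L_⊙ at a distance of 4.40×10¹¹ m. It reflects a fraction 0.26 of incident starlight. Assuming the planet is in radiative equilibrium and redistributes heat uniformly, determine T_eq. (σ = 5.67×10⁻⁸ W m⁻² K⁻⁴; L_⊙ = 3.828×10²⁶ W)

T_eq ≈ 286 K

L = 13.0 × 3.828×10²⁶ = 4.98×10²⁷ W.
Flux: S = L/(4πd²) = 4.98×10²⁷/(4π×(4.40×10¹¹)²) = 2050 W m⁻².
Energy balance: absorbed = emitted ⇒ πR²·S(1−A) = 4πR²·σT_eq⁴, so T_eq⁴ = S(1−A)/(4σ).
T_eq = [2050 × 0.74 / (4 × 5.67×10⁻⁸)]^(1/4) = (6.67×10⁹)^(1/4) = 286 K.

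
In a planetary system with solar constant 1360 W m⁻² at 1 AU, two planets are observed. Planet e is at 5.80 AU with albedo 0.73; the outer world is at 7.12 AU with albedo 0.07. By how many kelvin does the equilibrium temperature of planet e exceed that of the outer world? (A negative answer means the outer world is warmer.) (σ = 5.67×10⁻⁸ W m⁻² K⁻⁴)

T_eq = [S₀(1−A)/(4σd²)]^(1/4), so T ∝ (1−A)^(1/4) / √d.
T₁ = [1360×0.27/(4×5.67×10⁻⁸×5.80²)]^(1/4) = 83.29 K.
T₂ = [1360×0.93/(4×5.67×10⁻⁸×7.12²)]^(1/4) = 102.41 K.

ΔT ≈ -19.1 K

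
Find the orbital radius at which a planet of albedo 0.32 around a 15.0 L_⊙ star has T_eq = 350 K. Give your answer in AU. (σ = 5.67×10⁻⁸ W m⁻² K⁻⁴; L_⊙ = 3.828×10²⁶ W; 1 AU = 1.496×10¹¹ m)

d ≈ 2.02 AU

L = 15.0 × 3.828×10²⁶ = 5.74×10²⁷ W.
From T_eq⁴ = L(1−A)/(16πσd²): d = √[L(1−A)/(16πσT_eq⁴)].
d = √[5.74×10²⁷ × 0.68 / (16π × 5.67×10⁻⁸ × (350)⁴)] = 3.02×10¹¹ m = 2.02 AU.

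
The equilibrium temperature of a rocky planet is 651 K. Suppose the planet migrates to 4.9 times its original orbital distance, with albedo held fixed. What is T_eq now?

T_eq ≈ 294 K

T_eq ∝ L^(1/4) · d^(−1/2).
T′ = 651 / 4.9^(1/2) = 294 K.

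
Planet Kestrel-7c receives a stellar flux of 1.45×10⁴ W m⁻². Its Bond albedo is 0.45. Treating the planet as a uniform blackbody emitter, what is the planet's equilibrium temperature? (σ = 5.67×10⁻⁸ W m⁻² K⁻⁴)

Energy balance: absorbed = emitted ⇒ πR²·S(1−A) = 4πR²·σT_eq⁴, so T_eq⁴ = S(1−A)/(4σ).
T_eq = [1.45×10⁴ × 0.55 / (4 × 5.67×10⁻⁸)]^(1/4) = (3.52×10¹⁰)^(1/4) = 433 K.

T_eq ≈ 433 K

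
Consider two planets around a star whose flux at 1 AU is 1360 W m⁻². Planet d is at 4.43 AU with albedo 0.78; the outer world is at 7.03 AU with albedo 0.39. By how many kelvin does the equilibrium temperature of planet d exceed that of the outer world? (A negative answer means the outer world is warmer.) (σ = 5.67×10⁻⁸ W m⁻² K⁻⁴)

T_eq = [S₀(1−A)/(4σd²)]^(1/4), so T ∝ (1−A)^(1/4) / √d.
T₁ = [1360×0.22/(4×5.67×10⁻⁸×4.43²)]^(1/4) = 90.55 K.
T₂ = [1360×0.61/(4×5.67×10⁻⁸×7.03²)]^(1/4) = 92.75 K.

ΔT ≈ -2.2 K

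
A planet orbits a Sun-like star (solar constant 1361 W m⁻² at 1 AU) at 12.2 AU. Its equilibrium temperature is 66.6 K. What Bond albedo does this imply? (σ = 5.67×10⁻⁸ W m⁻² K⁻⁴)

A ≈ 0.51

Flux at 12.2 AU: S = 1361/12.2² = 9.14 W m⁻².
From T_eq⁴ = S(1−A)/(4σ): 1−A = 4σT_eq⁴/S.
1−A = 4 × 5.67×10⁻⁸ × (66.6)⁴ / 9.14 = 0.488.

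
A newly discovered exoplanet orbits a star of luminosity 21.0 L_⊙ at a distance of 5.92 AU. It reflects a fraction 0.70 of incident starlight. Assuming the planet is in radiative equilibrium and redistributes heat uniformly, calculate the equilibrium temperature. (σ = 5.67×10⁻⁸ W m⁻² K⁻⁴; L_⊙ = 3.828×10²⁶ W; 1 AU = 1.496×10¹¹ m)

d = 5.92 AU = 8.86×10¹¹ m.
L = 21.0 × 3.828×10²⁶ = 8.04×10²⁷ W.
Flux: S = L/(4πd²) = 8.04×10²⁷/(4π×(8.86×10¹¹)²) = 816 W m⁻².
Energy balance: absorbed = emitted ⇒ πR²·S(1−A) = 4πR²·σT_eq⁴, so T_eq⁴ = S(1−A)/(4σ).
T_eq = [816 × 0.30 / (4 × 5.67×10⁻⁸)]^(1/4) = (1.08×10⁹)^(1/4) = 181 K.

T_eq ≈ 181 K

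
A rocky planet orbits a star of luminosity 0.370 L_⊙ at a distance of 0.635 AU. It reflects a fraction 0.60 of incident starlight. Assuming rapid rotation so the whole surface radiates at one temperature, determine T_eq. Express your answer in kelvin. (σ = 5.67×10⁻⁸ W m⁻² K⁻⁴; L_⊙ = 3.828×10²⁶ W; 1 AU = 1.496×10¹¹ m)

d = 0.635 AU = 9.50×10¹⁰ m.
L = 0.370 × 3.828×10²⁶ = 1.42×10²⁶ W.
Flux: S = L/(4πd²) = 1.42×10²⁶/(4π×(9.50×10¹⁰)²) = 1250 W m⁻².
Energy balance: absorbed = emitted ⇒ πR²·S(1−A) = 4πR²·σT_eq⁴, so T_eq⁴ = S(1−A)/(4σ).
T_eq = [1250 × 0.40 / (4 × 5.67×10⁻⁸)]^(1/4) = (2.20×10⁹)^(1/4) = 217 K.

T_eq ≈ 217 K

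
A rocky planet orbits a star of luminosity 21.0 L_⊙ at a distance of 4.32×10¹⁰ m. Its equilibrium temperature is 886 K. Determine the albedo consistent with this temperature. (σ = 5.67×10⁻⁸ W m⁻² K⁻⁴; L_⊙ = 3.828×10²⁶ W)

L = 21.0 × 3.828×10²⁶ = 8.04×10²⁷ W.
Flux: S = L/(4πd²) = 8.04×10²⁷/(4π×(4.32×10¹⁰)²) = 3.43×10⁵ W m⁻².
From T_eq⁴ = S(1−A)/(4σ): 1−A = 4σT_eq⁴/S.
1−A = 4 × 5.67×10⁻⁸ × (886)⁴ / 3.43×10⁵ = 0.408.

A ≈ 0.59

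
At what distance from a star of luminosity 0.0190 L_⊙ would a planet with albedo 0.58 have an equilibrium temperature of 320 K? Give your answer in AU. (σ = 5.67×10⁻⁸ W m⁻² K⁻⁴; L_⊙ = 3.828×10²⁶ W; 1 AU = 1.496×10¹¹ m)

d ≈ 0.0676 AU

L = 0.0190 × 3.828×10²⁶ = 7.27×10²⁴ W.
From T_eq⁴ = L(1−A)/(16πσd²): d = √[L(1−A)/(16πσT_eq⁴)].
d = √[7.27×10²⁴ × 0.42 / (16π × 5.67×10⁻⁸ × (320)⁴)] = 1.01×10¹⁰ m = 0.0676 AU.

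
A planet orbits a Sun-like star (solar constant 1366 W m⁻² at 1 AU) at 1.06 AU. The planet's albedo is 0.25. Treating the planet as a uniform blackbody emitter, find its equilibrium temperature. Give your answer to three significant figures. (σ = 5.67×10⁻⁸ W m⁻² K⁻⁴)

Flux at 1.06 AU: S = 1366/1.06² = 1220 W m⁻².
Energy balance: absorbed = emitted ⇒ πR²·S(1−A) = 4πR²·σT_eq⁴, so T_eq⁴ = S(1−A)/(4σ).
T_eq = [1220 × 0.75 / (4 × 5.67×10⁻⁸)]^(1/4) = (4.02×10⁹)^(1/4) = 252 K.

T_eq ≈ 252 K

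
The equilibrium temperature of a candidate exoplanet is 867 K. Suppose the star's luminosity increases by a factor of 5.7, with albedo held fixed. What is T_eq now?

T_eq ∝ L^(1/4) · d^(−1/2).
T′ = 867 × 5.7^(1/4) = 1340 K.

T_eq ≈ 1340 K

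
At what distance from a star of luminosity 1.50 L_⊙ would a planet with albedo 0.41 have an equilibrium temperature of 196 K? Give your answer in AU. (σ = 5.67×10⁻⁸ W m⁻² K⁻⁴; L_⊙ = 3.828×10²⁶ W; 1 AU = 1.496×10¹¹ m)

d ≈ 1.90 AU

L = 1.50 × 3.828×10²⁶ = 5.74×10²⁶ W.
From T_eq⁴ = L(1−A)/(16πσd²): d = √[L(1−A)/(16πσT_eq⁴)].
d = √[5.74×10²⁶ × 0.59 / (16π × 5.67×10⁻⁸ × (196)⁴)] = 2.84×10¹¹ m = 1.90 AU.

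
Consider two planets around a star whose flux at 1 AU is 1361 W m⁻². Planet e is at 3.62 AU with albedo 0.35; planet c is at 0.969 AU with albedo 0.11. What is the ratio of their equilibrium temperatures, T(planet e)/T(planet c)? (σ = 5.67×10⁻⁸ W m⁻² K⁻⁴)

T_eq = [S₀(1−A)/(4σd²)]^(1/4), so T ∝ (1−A)^(1/4) / √d.
T₁ = [1361×0.65/(4×5.67×10⁻⁸×3.62²)]^(1/4) = 131.35 K.
T₂ = [1361×0.89/(4×5.67×10⁻⁸×0.969²)]^(1/4) = 274.62 K.

T₁/T₂ ≈ 0.478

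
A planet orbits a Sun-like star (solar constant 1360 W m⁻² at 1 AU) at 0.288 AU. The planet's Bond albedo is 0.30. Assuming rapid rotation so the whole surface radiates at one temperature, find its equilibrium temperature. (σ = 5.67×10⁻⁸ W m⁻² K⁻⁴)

T_eq ≈ 474 K

Flux at 0.288 AU: S = 1360/0.288² = 1.64×10⁴ W m⁻².
Energy balance: absorbed = emitted ⇒ πR²·S(1−A) = 4πR²·σT_eq⁴, so T_eq⁴ = S(1−A)/(4σ).
T_eq = [1.64×10⁴ × 0.70 / (4 × 5.67×10⁻⁸)]^(1/4) = (5.06×10¹⁰)^(1/4) = 474 K.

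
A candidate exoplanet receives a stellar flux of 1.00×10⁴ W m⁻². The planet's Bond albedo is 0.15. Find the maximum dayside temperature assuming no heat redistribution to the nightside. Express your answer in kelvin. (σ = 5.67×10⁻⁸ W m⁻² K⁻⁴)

T_ss ≈ 622 K

With no redistribution each surface element balances locally: S(1−A) = σT⁴.
T = [1.00×10⁴ × 0.85 / 5.67×10⁻⁸]^(1/4) = (1.50×10¹¹)^(1/4) = 622 K.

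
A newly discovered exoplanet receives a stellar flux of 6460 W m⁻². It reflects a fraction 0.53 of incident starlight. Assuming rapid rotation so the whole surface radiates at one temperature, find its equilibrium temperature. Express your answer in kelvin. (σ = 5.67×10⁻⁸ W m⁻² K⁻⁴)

Energy balance: absorbed = emitted ⇒ πR²·S(1−A) = 4πR²·σT_eq⁴, so T_eq⁴ = S(1−A)/(4σ).
T_eq = [6460 × 0.47 / (4 × 5.67×10⁻⁸)]^(1/4) = (1.34×10¹⁰)^(1/4) = 340 K.

T_eq ≈ 340 K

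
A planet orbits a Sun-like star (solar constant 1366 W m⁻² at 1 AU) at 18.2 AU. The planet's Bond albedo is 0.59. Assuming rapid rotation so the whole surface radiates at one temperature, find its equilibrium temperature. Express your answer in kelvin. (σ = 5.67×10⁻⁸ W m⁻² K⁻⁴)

T_eq ≈ 52.3 K

Flux at 18.2 AU: S = 1366/18.2² = 4.12 W m⁻².
Energy balance: absorbed = emitted ⇒ πR²·S(1−A) = 4πR²·σT_eq⁴, so T_eq⁴ = S(1−A)/(4σ).
T_eq = [4.12 × 0.41 / (4 × 5.67×10⁻⁸)]^(1/4) = (7.46×10⁶)^(1/4) = 52.3 K.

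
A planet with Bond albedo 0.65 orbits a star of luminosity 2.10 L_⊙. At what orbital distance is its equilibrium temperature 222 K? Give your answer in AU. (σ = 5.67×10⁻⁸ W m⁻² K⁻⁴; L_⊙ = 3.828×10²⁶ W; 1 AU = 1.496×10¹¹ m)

L = 2.10 × 3.828×10²⁶ = 8.04×10²⁶ W.
From T_eq⁴ = L(1−A)/(16πσd²): d = √[L(1−A)/(16πσT_eq⁴)].
d = √[8.04×10²⁶ × 0.35 / (16π × 5.67×10⁻⁸ × (222)⁴)] = 2.02×10¹¹ m = 1.35 AU.

d ≈ 1.35 AU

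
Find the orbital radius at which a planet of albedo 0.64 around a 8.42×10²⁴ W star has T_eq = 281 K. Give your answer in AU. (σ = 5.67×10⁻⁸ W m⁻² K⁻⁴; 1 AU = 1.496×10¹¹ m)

d ≈ 0.0873 AU

From T_eq⁴ = L(1−A)/(16πσd²): d = √[L(1−A)/(16πσT_eq⁴)].
d = √[8.42×10²⁴ × 0.36 / (16π × 5.67×10⁻⁸ × (281)⁴)] = 1.31×10¹⁰ m = 0.0873 AU.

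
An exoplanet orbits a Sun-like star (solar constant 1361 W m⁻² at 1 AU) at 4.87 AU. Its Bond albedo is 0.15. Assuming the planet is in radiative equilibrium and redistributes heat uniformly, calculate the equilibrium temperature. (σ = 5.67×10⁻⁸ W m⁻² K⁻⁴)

Flux at 4.87 AU: S = 1361/4.87² = 57.4 W m⁻².
Energy balance: absorbed = emitted ⇒ πR²·S(1−A) = 4πR²·σT_eq⁴, so T_eq⁴ = S(1−A)/(4σ).
T_eq = [57.4 × 0.85 / (4 × 5.67×10⁻⁸)]^(1/4) = (2.15×10⁸)^(1/4) = 121 K.

T_eq ≈ 121 K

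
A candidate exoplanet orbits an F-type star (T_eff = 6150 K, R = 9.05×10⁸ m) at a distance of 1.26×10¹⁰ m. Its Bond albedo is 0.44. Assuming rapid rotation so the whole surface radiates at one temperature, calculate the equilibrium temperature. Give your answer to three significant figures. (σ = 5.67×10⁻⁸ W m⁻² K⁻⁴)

L = 4πR_⋆²σT_⋆⁴ = 4π(9.05×10⁸)² × 5.67×10⁻⁸ × (6150)⁴ = 8.35×10²⁶ W.
S = L/(4πd²) = 4.18×10⁵ W m⁻².
Energy balance: absorbed = emitted ⇒ πR²·S(1−A) = 4πR²·σT_eq⁴, so T_eq⁴ = S(1−A)/(4σ).
T_eq = [4.18×10⁵ × 0.56 / (4 × 5.67×10⁻⁸)]^(1/4) = (1.03×10¹²)^(1/4) = 1010 K.

T_eq ≈ 1010 K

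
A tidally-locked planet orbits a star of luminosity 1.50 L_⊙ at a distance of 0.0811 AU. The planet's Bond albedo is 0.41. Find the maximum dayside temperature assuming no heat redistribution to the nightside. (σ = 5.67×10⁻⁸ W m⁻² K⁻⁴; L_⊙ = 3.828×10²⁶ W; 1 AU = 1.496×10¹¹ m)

d = 0.0811 AU = 1.21×10¹⁰ m.
L = 1.50 × 3.828×10²⁶ = 5.74×10²⁶ W.
Flux: S = L/(4πd²) = 5.74×10²⁶/(4π×(1.21×10¹⁰)²) = 3.10×10⁵ W m⁻².
With no redistribution each surface element balances locally: S(1−A) = σT⁴.
T = [3.10×10⁵ × 0.59 / 5.67×10⁻⁸]^(1/4) = (3.23×10¹²)^(1/4) = 1340 K.

T_ss ≈ 1340 K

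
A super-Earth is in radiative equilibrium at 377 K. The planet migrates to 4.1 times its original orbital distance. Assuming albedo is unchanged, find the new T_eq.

T_eq ∝ L^(1/4) · d^(−1/2).
T′ = 377 / 4.1^(1/2) = 186 K.

T_eq ≈ 186 K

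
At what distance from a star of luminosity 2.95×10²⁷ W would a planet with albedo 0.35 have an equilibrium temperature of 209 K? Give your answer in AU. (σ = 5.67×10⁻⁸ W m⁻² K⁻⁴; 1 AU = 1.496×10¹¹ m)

From T_eq⁴ = L(1−A)/(16πσd²): d = √[L(1−A)/(16πσT_eq⁴)].
d = √[2.95×10²⁷ × 0.65 / (16π × 5.67×10⁻⁸ × (209)⁴)] = 5.94×10¹¹ m = 3.97 AU.

d ≈ 3.97 AU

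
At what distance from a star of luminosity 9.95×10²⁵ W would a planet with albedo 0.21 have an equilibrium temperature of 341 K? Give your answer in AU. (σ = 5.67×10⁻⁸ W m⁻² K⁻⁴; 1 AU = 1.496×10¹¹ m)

From T_eq⁴ = L(1−A)/(16πσd²): d = √[L(1−A)/(16πσT_eq⁴)].
d = √[9.95×10²⁵ × 0.79 / (16π × 5.67×10⁻⁸ × (341)⁴)] = 4.52×10¹⁰ m = 0.302 AU.

d ≈ 0.302 AU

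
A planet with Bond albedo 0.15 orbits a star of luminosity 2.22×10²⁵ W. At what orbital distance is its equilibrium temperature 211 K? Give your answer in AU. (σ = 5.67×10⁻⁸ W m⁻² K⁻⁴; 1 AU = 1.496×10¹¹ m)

From T_eq⁴ = L(1−A)/(16πσd²): d = √[L(1−A)/(16πσT_eq⁴)].
d = √[2.22×10²⁵ × 0.85 / (16π × 5.67×10⁻⁸ × (211)⁴)] = 5.78×10¹⁰ m = 0.386 AU.

d ≈ 0.386 AU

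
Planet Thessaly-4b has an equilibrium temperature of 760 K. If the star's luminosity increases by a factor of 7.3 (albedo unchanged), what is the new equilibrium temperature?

T_eq ∝ L^(1/4) · d^(−1/2).
T′ = 760 × 7.3^(1/4) = 1250 K.

T_eq ≈ 1250 K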